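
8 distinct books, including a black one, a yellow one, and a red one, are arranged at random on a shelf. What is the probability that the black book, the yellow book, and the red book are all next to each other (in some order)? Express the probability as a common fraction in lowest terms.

3/28

There are 8! = 40320 arrangements.
Treat the three as one block: 6! placements × 3! orders within the block = 720·6 = 4320.
Probability = 4320/40320 = 3/28.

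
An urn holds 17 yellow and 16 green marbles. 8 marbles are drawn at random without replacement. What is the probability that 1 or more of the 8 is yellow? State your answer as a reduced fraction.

There are C(33,8) = 13884156 ways to choose the 8.
The complement is all 8 are green: C(16,8) = 12870.
Probability = 1 − 12870/13884156 = 13871286/13884156 = 5389/5394.

5389/5394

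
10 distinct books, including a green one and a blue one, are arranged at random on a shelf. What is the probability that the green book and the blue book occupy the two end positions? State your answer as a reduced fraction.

There are 10! = 3628800 arrangements.
Place the green book and the blue book at the ends in 2 ways, arrange the remaining 8 in 8! = 40320 ways: 2·40320 = 80640.
Probability = 80640/3628800 = 1/45.

1/45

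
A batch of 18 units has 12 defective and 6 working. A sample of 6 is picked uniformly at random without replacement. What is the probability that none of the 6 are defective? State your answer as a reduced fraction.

There are C(18,6) = 18564 possible selections.
Selections with no defective (all working): C(6,6) = 1.
Probability = 1/18564.

1/18564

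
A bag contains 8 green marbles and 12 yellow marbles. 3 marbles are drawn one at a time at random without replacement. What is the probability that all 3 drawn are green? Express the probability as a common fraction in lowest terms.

Multiply the conditional probabilities at each draw: 8/20 · 7/19 · 6/18 = 336/6840 = 14/285.

14/285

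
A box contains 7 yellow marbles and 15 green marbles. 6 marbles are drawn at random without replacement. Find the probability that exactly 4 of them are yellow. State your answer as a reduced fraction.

175/3553

There are C(22,6) = 74613 ways to choose 6 from 22.
Selections with exactly 4 yellow: choose 4 of the 7 yellow and 2 of the 15 green, C(7,4)·C(15,2) = 35·105 = 3675.
Probability = 3675/74613 = 175/3553.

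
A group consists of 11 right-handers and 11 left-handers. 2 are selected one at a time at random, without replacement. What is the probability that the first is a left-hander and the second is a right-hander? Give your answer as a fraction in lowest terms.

Multiply the conditional probabilities at each draw: 11/22 · 11/21 = 121/462 = 11/42.

11/42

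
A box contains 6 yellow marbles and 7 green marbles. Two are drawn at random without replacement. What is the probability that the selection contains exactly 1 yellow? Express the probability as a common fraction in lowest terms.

7/13

The sample space is all 2-subsets of the 13: C(13,2) = 78.
Selections with exactly 1 yellow: choose 1 of the 6 yellow and 1 of the 7 green, C(6,1)·C(7,1) = 6·7 = 42.
Probability = 42/78 = 7/13.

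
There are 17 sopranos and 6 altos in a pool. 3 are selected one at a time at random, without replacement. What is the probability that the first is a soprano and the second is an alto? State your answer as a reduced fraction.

51/253

Multiply the conditional probabilities at each draw: 17/23 · 6/22 = 102/506 = 51/253.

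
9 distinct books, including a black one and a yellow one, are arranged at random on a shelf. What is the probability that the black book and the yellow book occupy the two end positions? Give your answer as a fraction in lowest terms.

There are 9! = 362880 arrangements.
Place the black book and the yellow book at the ends in 2 ways, arrange the remaining 7 in 7! = 5040 ways: 2·5040 = 10080.
Probability = 10080/362880 = 1/36.

1/36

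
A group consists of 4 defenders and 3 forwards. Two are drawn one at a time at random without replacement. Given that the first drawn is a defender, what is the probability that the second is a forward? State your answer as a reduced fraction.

1/2

After removing one defender, 6 remain: 3 defenders and 3 forwards.
So the probability the next is a forward is 3/6 = 1/2.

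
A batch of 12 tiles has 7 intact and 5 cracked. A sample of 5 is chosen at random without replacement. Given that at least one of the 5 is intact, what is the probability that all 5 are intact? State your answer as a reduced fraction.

Work in counts. Selections with at least one intact: C(12,5) − C(5,5) = 792 − 1 = 791.
Of those, selections where all 5 are intact: C(7,5) = 21.
Conditional probability = 21/791 = 3/113.

3/113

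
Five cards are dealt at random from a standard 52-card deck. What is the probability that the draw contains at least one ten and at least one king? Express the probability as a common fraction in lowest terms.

There are C(52,5) = 2598960 possible draws.
By inclusion-exclusion on the complements, draws missing all tens or all kings: C(48,5) + C(48,5) − C(44,5) = 1712304 + 1712304 − 1086008 = 2338600.
So draws with at least one of each: 2598960 − 2338600 = 260360, probability 260360/2598960 = 6509/64974.

6509/64974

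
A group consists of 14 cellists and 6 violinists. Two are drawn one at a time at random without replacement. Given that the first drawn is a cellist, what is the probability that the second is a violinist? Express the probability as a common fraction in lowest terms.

After removing one cellist, 19 remain: 13 cellists and 6 violinists.
So the probability the next is a violinist is 6/19.

6/19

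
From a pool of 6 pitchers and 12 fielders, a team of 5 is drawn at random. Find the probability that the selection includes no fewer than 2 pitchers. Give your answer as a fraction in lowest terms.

Total selections: C(18,5) = 8568.
Count the complement (fewer than 2 pitchers): C(6,0)·C(12,5) + C(6,1)·C(12,4) = 792 + 2970 = 3762.
Probability = 1 − 3762/8568 = 4806/8568 = 267/476.

267/476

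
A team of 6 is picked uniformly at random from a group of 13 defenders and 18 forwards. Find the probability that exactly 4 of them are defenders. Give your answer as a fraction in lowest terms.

The sample space is all 6-subsets of the 31: C(31,6) = 736281.
Selections with exactly 4 defenders: choose 4 of the 13 defenders and 2 of the 18 forwards, C(13,4)·C(18,2) = 715·153 = 109395.
Probability = 109395/736281 = 935/6293.

935/6293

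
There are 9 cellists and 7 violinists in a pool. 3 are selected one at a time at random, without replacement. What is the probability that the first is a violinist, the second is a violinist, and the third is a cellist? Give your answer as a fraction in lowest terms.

Multiply the conditional probabilities at each draw: 7/16 · 6/15 · 9/14 = 378/3360 = 9/80.

9/80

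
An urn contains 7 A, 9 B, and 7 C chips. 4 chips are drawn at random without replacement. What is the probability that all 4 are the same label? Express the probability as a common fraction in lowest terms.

There are C(23,4) = 8855 ways to draw 4 chips.
All same label: C(7,4) + C(9,4) + C(7,4) = 35 + 126 + 35 = 196.
Probability = 196/8855 = 28/1265.

28/1265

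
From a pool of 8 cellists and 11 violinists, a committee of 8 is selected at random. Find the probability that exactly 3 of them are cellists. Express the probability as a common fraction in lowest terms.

4312/12597

There are C(19,8) = 75582 ways to choose 8 from 19.
Selections with exactly 3 cellists: choose 3 of the 8 cellists and 5 of the 11 violinists, C(8,3)·C(11,5) = 56·462 = 25872.
Probability = 25872/75582 = 4312/12597.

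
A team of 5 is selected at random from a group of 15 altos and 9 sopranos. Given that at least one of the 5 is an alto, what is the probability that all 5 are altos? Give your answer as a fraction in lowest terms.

Work in counts. Selections with at least one alto: C(24,5) − C(9,5) = 42504 − 126 = 42378.
Of those, selections where all 5 are altos: C(15,5) = 3003.
Conditional probability = 3003/42378 = 143/2018.

143/2018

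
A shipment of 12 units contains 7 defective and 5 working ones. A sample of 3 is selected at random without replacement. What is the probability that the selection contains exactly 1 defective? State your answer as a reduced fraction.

7/22

The sample space is all 3-subsets of the 12: C(12,3) = 220.
Selections with exactly 1 defective: choose 1 of the 7 defective and 2 of the 5 working, C(7,1)·C(5,2) = 7·10 = 70.
Probability = 70/220 = 7/22.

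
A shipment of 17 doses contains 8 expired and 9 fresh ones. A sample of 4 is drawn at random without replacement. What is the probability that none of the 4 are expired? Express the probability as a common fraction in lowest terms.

9/170

There are C(17,4) = 2380 possible selections.
Selections with no expired (all fresh): C(9,4) = 126.
Probability = 126/2380 = 9/170.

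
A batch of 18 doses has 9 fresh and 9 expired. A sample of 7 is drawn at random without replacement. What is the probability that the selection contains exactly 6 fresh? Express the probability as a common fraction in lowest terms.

21/884

The sample space is all 7-subsets of the 18: C(18,7) = 31824.
Selections with exactly 6 fresh: choose 6 of the 9 fresh and 1 of the 9 expired, C(9,6)·C(9,1) = 84·9 = 756.
Probability = 756/31824 = 21/884.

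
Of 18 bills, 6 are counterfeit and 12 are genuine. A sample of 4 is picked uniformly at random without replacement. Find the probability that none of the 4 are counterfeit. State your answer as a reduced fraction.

11/68

There are C(18,4) = 3060 possible selections.
Selections with no counterfeit (all genuine): C(12,4) = 495.
Probability = 495/3060 = 11/68.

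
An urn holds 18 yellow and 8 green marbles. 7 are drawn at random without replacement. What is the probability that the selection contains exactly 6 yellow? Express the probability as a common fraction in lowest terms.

1428/6325

Total number of selections: C(26,7) = 657800.
Selections with exactly 6 yellow: choose 6 of the 18 yellow and 1 of the 8 green, C(18,6)·C(8,1) = 18564·8 = 148512.
Probability = 148512/657800 = 1428/6325.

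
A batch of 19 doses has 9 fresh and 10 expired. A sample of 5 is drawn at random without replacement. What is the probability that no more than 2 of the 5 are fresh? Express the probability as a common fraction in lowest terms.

Total selections: C(19,5) = 11628.
Favorable selections (no more than 2 fresh): C(9,0)·C(10,5) + C(9,1)·C(10,4) + C(9,2)·C(10,3) = 252 + 1890 + 4320 = 6462.
Probability = 6462/11628 = 359/646.

359/646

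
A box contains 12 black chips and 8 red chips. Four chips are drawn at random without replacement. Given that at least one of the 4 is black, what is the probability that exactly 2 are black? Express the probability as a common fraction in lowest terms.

1848/4775

Work in counts. Selections with at least one black: C(20,4) − C(8,4) = 4845 − 70 = 4775.
Of those, selections where exactly 2 are black: C(12,2)·C(8,2) = 66·28 = 1848.
Conditional probability = 1848/4775.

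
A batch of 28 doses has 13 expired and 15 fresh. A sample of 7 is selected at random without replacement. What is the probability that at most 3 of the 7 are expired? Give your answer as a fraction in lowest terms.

Total selections: C(28,7) = 1184040.
Favorable selections (at most 3 expired): C(13,0)·C(15,7) + C(13,1)·C(15,6) + C(13,2)·C(15,5) + C(13,3)·C(15,4) = 6435 + 65065 + 234234 + 390390 = 696124.
Probability = 696124/1184040 = 1217/2070.

1217/2070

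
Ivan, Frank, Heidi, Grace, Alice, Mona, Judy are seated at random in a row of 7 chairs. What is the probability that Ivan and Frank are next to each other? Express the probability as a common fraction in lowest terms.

2/7

There are 7! = 5040 arrangements.
Treat Ivan and Frank as a block: 6! arrangements of the blocks × 2 orders within the block = 2·720 = 1440.
Probability = 1440/5040 = 2/7.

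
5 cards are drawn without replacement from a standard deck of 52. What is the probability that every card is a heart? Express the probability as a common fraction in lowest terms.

33/66640

There are C(52,5) = 2598960 possible 5-card hands.
Hands that are all hearts: C(13,5) = 1287.
Probability = 1287/2598960 = 33/66640.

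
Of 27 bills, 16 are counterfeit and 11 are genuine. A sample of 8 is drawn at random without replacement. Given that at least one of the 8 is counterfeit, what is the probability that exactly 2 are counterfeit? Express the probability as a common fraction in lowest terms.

24/961

Work in counts. Selections with at least one counterfeit: C(27,8) − C(11,8) = 2220075 − 165 = 2219910.
Of those, selections where exactly 2 are counterfeit: C(16,2)·C(11,6) = 120·462 = 55440.
Conditional probability = 55440/2219910 = 24/961.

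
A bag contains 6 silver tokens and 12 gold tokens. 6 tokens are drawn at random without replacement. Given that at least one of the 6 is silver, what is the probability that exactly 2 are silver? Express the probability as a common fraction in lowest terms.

Work in counts. Selections with at least one silver: C(18,6) − C(12,6) = 18564 − 924 = 17640.
Of those, selections where exactly 2 are silver: C(6,2)·C(12,4) = 15·495 = 7425.
Conditional probability = 7425/17640 = 165/392.

165/392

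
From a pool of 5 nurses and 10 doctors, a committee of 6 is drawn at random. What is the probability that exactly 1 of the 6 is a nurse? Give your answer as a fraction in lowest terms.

36/143

There are C(15,6) = 5005 ways to choose 6 from 15.
Selections with exactly 1 nurse: choose 1 of the 5 nurses and 5 of the 10 doctors, C(5,1)·C(10,5) = 5·252 = 1260.
Probability = 1260/5005 = 36/143.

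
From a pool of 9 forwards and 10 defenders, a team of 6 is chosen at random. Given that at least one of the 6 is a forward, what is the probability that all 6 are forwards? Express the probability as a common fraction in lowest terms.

Work in counts. Selections with at least one forward: C(19,6) − C(10,6) = 27132 − 210 = 26922.
Of those, selections where all 6 are forwards: C(9,6) = 84.
Conditional probability = 84/26922 = 2/641.

2/641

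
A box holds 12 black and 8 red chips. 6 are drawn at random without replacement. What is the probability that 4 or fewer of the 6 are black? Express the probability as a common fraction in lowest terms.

525/646

Total selections: C(20,6) = 38760.
Count the complement (more than 4 black): C(12,5)·C(8,1) + C(12,6)·C(8,0) = 6336 + 924 = 7260.
Probability = 1 − 7260/38760 = 31500/38760 = 525/646.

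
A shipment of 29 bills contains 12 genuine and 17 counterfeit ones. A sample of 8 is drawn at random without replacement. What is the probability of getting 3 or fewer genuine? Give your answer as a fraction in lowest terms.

There are C(29,8) = 4292145 ways to choose the 8.
Favorable selections (3 or fewer genuine): C(12,0)·C(17,8) + C(12,1)·C(17,7) + C(12,2)·C(17,6) + C(12,3)·C(17,5) = 24310 + 233376 + 816816 + 1361360 = 2435862.
Probability = 2435862/4292145 = 5678/10005.

5678/10005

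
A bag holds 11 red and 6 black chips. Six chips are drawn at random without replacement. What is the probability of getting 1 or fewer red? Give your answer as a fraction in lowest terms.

67/12376

There are C(17,6) = 12376 ways to choose the 6.
Favorable selections (1 or fewer red): C(11,0)·C(6,6) + C(11,1)·C(6,5) = 1 + 66 = 67.
Probability = 67/12376.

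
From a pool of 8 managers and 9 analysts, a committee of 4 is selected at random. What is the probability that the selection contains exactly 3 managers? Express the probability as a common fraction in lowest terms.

18/85

Total number of selections: C(17,4) = 2380.
Selections with exactly 3 managers: choose 3 of the 8 managers and 1 of the 9 analysts, C(8,3)·C(9,1) = 56·9 = 504.
Probability = 504/2380 = 18/85.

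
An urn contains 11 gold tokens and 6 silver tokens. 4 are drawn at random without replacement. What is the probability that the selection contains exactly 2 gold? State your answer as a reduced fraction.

165/476

Total number of selections: C(17,4) = 2380.
Selections with exactly 2 gold: choose 2 of the 11 gold and 2 of the 6 silver, C(11,2)·C(6,2) = 55·15 = 825.
Probability = 825/2380 = 165/476.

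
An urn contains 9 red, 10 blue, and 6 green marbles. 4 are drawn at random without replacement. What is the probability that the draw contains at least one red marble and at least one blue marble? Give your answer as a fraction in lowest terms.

948/1265

There are C(25,4) = 12650 possible draws.
By inclusion-exclusion on the complements, draws missing all red or all blue: C(16,4) + C(15,4) − C(6,4) = 1820 + 1365 − 15 = 3170.
So draws with at least one of each: 12650 − 3170 = 9480, probability 9480/12650 = 948/1265.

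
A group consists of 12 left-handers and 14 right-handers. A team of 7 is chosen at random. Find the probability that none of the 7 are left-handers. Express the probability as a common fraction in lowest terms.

3/575

There are C(26,7) = 657800 possible selections.
Selections with no left-handers (all right-handers): C(14,7) = 3432.
Probability = 3432/657800 = 3/575.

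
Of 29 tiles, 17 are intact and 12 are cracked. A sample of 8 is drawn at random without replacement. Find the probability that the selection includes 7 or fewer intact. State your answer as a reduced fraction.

5969/6003

Total selections: C(29,8) = 4292145.
The complement is exactly 8 intact: C(17,8)·C(12,0) = 24310.
Probability = 1 − 24310/4292145 = 4267835/4292145 = 5969/6003.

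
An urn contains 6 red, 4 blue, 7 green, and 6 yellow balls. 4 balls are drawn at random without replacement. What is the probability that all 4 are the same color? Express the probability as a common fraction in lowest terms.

There are C(23,4) = 8855 ways to draw 4 balls.
All same color: C(6,4) + C(4,4) + C(7,4) + C(6,4) = 15 + 1 + 35 + 15 = 66.
Probability = 66/8855 = 6/805.

6/805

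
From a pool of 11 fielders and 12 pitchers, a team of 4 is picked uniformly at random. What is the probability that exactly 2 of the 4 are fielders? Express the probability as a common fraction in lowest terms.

66/161

Total number of selections: C(23,4) = 8855.
Selections with exactly 2 fielders: choose 2 of the 11 fielders and 2 of the 12 pitchers, C(11,2)·C(12,2) = 55·66 = 3630.
Probability = 3630/8855 = 66/161.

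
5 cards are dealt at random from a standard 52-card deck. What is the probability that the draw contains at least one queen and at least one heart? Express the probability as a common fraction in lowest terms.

229297/866320

There are C(52,5) = 2598960 possible draws.
By inclusion-exclusion on the complements, draws missing all queens or all hearts: C(48,5) + C(39,5) − C(36,5) = 1712304 + 575757 − 376992 = 1911069.
So draws with at least one of each: 2598960 − 1911069 = 687891, probability 687891/2598960 = 229297/866320.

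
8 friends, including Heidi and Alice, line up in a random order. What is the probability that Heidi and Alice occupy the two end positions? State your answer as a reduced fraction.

1/28

There are 8! = 40320 arrangements.
Place Heidi and Alice at the ends in 2 ways, arrange the remaining 6 in 6! = 720 ways: 2·720 = 1440.
Probability = 1440/40320 = 1/28.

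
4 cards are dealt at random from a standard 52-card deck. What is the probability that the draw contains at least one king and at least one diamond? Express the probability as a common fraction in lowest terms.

52799/270725

There are C(52,4) = 270725 possible draws.
By inclusion-exclusion on the complements, draws missing all kings or all diamonds: C(48,4) + C(39,4) − C(36,4) = 194580 + 82251 − 58905 = 217926.
So draws with at least one of each: 270725 − 217926 = 52799, probability 52799/270725.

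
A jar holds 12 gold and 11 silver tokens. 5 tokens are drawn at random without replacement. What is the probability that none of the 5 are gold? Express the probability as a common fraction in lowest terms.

There are C(23,5) = 33649 possible selections.
Selections with no gold (all silver): C(11,5) = 462.
Probability = 462/33649 = 6/437.

6/437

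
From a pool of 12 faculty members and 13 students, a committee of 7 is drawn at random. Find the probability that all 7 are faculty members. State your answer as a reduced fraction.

18/10925

There are C(25,7) = 480700 possible selections.
Selections with all faculty members: C(12,7) = 792.
Probability = 792/480700 = 18/10925.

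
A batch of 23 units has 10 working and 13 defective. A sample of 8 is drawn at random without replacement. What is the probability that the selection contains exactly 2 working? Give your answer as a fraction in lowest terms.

1170/7429

There are C(23,8) = 490314 ways to choose 8 from 23.
Selections with exactly 2 working: choose 2 of the 10 working and 6 of the 13 defective, C(10,2)·C(13,6) = 45·1716 = 77220.
Probability = 77220/490314 = 1170/7429.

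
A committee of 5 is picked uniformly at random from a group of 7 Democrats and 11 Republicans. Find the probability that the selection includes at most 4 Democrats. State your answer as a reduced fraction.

There are C(18,5) = 8568 ways to choose the 5.
Favorable selections (at most 4 Democrats): C(7,0)·C(11,5) + C(7,1)·C(11,4) + C(7,2)·C(11,3) + C(7,3)·C(11,2) + C(7,4)·C(11,1) = 462 + 2310 + 3465 + 1925 + 385 = 8547.
Probability = 8547/8568 = 407/408.

407/408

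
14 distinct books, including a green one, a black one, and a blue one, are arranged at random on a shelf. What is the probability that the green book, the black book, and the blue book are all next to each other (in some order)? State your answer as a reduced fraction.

There are 14! = 87178291200 arrangements.
Treat the three as one block: 12! placements × 3! orders within the block = 479001600·6 = 2874009600.
Probability = 2874009600/87178291200 = 3/91.

3/91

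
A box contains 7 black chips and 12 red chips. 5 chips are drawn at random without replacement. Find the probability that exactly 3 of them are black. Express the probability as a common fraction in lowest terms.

There are C(19,5) = 11628 ways to choose 5 from 19.
Selections with exactly 3 black: choose 3 of the 7 black and 2 of the 12 red, C(7,3)·C(12,2) = 35·66 = 2310.
Probability = 2310/11628 = 385/1938.

385/1938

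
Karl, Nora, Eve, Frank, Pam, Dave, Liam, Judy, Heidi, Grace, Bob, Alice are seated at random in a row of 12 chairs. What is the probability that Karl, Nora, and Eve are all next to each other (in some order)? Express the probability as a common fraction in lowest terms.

1/22

There are 12! = 479001600 arrangements.
Treat the three as one block: 10! placements × 3! orders within the block = 3628800·6 = 21772800.
Probability = 21772800/479001600 = 1/22.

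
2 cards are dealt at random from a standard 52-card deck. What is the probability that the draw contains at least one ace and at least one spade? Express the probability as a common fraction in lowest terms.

There are C(52,2) = 1326 possible draws.
By inclusion-exclusion on the complements, draws missing all aces or all spades: C(48,2) + C(39,2) − C(36,2) = 1128 + 741 − 630 = 1239.
So draws with at least one of each: 1326 − 1239 = 87, probability 87/1326 = 29/442.

29/442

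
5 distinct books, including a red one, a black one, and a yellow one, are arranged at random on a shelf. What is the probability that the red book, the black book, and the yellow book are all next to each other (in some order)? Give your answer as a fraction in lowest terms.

There are 5! = 120 arrangements.
Treat the three as one block: 3! placements × 3! orders within the block = 6·6 = 36.
Probability = 36/120 = 3/10.

3/10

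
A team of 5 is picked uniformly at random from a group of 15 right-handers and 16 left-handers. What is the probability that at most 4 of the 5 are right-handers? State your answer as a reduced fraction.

7948/8091

Total selections: C(31,5) = 169911.
The complement is exactly 5 right-handers: C(15,5)·C(16,0) = 3003.
Probability = 1 − 3003/169911 = 166908/169911 = 7948/8091.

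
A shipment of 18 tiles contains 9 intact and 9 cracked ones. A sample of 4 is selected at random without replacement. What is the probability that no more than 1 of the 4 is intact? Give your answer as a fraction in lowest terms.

There are C(18,4) = 3060 ways to choose the 4.
Favorable selections (no more than 1 intact): C(9,0)·C(9,4) + C(9,1)·C(9,3) = 126 + 756 = 882.
Probability = 882/3060 = 49/170.

49/170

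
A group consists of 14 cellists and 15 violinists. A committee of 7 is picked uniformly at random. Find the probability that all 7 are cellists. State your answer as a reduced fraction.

There are C(29,7) = 1560780 possible selections.
Selections with all cellists: C(14,7) = 3432.
Probability = 3432/1560780 = 22/10005.

22/10005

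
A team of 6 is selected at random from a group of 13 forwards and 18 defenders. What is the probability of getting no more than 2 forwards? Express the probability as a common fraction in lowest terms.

9452/18879

Total selections: C(31,6) = 736281.
Favorable selections (no more than 2 forwards): C(13,0)·C(18,6) + C(13,1)·C(18,5) + C(13,2)·C(18,4) = 18564 + 111384 + 238680 = 368628.
Probability = 368628/736281 = 9452/18879.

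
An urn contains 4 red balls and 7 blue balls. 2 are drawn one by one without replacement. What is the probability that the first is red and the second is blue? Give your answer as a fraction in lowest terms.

Multiply the conditional probabilities at each draw: 4/11 · 7/10 = 28/110 = 14/55.

14/55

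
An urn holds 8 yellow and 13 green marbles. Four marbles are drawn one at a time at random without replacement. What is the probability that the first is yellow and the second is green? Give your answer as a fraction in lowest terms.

26/105

Multiply the conditional probabilities at each draw: 8/21 · 13/20 = 104/420 = 26/105.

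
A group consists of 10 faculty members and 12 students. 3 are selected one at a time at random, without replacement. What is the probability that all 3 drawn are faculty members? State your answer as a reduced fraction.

Multiply the conditional probabilities at each draw: 10/22 · 9/21 · 8/20 = 720/9240 = 6/77.

6/77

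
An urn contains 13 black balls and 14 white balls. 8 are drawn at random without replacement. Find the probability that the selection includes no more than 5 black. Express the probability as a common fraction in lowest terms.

There are C(27,8) = 2220075 ways to choose the 8.
Count the complement (more than 5 black): C(13,6)·C(14,2) + C(13,7)·C(14,1) + C(13,8)·C(14,0) = 156156 + 24024 + 1287 = 181467.
Probability = 1 − 181467/2220075 = 2038608/2220075 = 528/575.

528/575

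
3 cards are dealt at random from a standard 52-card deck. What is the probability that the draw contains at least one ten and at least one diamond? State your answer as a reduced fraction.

There are C(52,3) = 22100 possible draws.
By inclusion-exclusion on the complements, draws missing all tens or all diamonds: C(48,3) + C(39,3) − C(36,3) = 17296 + 9139 − 7140 = 19295.
So draws with at least one of each: 22100 − 19295 = 2805, probability 2805/22100 = 33/260.

33/260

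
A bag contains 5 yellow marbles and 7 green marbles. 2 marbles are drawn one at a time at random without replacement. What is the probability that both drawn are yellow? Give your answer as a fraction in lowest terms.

5/33

Multiply the conditional probabilities at each draw: 5/12 · 4/11 = 20/132 = 5/33.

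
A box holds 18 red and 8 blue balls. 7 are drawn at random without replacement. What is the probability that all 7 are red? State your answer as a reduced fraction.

306/6325

There are C(26,7) = 657800 possible selections.
Selections with all red: C(18,7) = 31824.
Probability = 31824/657800 = 306/6325.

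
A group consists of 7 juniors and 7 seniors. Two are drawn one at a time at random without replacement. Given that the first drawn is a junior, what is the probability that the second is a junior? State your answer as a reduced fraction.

After removing one junior, 13 remain: 6 juniors and 7 seniors.
So the probability the next is a junior is 6/13.

6/13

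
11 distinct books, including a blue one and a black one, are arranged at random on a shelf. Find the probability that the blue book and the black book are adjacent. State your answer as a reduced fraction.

There are 11! = 39916800 arrangements.
Treat the blue book and the black book as a block: 10! arrangements of the blocks × 2 orders within the block = 2·3628800 = 7257600.
Probability = 7257600/39916800 = 2/11.

2/11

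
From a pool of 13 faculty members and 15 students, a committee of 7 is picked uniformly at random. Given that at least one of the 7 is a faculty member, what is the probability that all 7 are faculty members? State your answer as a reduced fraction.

4/2745

Work in counts. Selections with at least one faculty member: C(28,7) − C(15,7) = 1184040 − 6435 = 1177605.
Of those, selections where all 7 are faculty members: C(13,7) = 1716.
Conditional probability = 1716/1177605 = 4/2745.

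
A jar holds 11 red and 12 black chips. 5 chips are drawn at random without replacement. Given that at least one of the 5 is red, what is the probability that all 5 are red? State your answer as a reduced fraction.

Work in counts. Selections with at least one red: C(23,5) − C(12,5) = 33649 − 792 = 32857.
Of those, selections where all 5 are red: C(11,5) = 462.
Conditional probability = 462/32857 = 42/2987.

42/2987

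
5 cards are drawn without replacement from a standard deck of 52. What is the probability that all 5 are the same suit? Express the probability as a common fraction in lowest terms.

33/16660

There are C(52,5) = 2598960 possible 5-card hands.
Hands of one suit: 4 suits × C(13,5) = 4·1287 = 5148.
Probability = 5148/2598960 = 33/16660.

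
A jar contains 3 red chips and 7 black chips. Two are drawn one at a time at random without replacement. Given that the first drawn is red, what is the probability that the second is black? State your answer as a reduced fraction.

After removing one red, 9 remain: 2 red and 7 black.
So the probability the next is black is 7/9.

7/9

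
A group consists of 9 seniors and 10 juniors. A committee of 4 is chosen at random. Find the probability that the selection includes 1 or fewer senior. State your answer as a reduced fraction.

Total selections: C(19,4) = 3876.
Favorable selections (1 or fewer senior): C(9,0)·C(10,4) + C(9,1)·C(10,3) = 210 + 1080 = 1290.
Probability = 1290/3876 = 215/646.

215/646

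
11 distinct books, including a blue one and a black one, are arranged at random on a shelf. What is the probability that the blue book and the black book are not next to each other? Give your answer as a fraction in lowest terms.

There are 11! = 39916800 arrangements.
Arrangements with the blue book and the black book adjacent: 2·10! = 7257600.
So not adjacent: 39916800 − 7257600 = 32659200, probability 32659200/39916800 = 9/11.

9/11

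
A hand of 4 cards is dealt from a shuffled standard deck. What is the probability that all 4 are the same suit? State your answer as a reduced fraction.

44/4165

There are C(52,4) = 270725 possible 4-card hands.
Hands of one suit: 4 suits × C(13,4) = 4·715 = 2860.
Probability = 2860/270725 = 44/4165.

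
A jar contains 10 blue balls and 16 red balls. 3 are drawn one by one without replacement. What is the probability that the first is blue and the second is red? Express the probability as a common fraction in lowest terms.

16/65

Multiply the conditional probabilities at each draw: 10/26 · 16/25 = 160/650 = 16/65.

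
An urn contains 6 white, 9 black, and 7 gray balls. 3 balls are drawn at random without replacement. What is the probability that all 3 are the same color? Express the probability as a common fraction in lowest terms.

There are C(22,3) = 1540 ways to draw 3 balls.
All same color: C(6,3) + C(9,3) + C(7,3) = 20 + 84 + 35 = 139.
Probability = 139/1540.

139/1540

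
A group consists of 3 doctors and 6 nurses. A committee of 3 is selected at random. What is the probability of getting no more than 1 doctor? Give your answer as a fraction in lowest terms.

Total selections: C(9,3) = 84.
Favorable selections (no more than 1 doctor): C(3,0)·C(6,3) + C(3,1)·C(6,2) = 20 + 45 = 65.
Probability = 65/84.

65/84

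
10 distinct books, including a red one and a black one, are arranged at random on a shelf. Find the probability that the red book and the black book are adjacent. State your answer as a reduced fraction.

There are 10! = 3628800 arrangements.
Treat the red book and the black book as a block: 9! arrangements of the blocks × 2 orders within the block = 2·362880 = 725760.
Probability = 725760/3628800 = 1/5.

1/5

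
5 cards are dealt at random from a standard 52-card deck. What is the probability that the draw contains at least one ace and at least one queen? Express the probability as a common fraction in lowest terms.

There are C(52,5) = 2598960 possible draws.
By inclusion-exclusion on the complements, draws missing all aces or all queens: C(48,5) + C(48,5) − C(44,5) = 1712304 + 1712304 − 1086008 = 2338600.
So draws with at least one of each: 2598960 − 2338600 = 260360, probability 260360/2598960 = 6509/64974.

6509/64974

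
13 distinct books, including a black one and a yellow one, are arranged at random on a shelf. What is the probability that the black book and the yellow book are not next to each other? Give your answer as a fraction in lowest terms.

11/13

There are 13! = 6227020800 arrangements.
Arrangements with the black book and the yellow book adjacent: 2·12! = 958003200.
So not adjacent: 6227020800 − 958003200 = 5269017600, probability 5269017600/6227020800 = 11/13.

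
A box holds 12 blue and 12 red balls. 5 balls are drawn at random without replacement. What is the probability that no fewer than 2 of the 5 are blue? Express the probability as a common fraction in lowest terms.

There are C(24,5) = 42504 ways to choose the 5.
Count the complement (fewer than 2 blue): C(12,0)·C(12,5) + C(12,1)·C(12,4) = 792 + 5940 = 6732.
Probability = 1 − 6732/42504 = 35772/42504 = 271/322.

271/322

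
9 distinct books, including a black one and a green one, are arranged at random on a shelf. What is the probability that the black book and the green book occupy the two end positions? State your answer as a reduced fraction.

1/36

There are 9! = 362880 arrangements.
Place the black book and the green book at the ends in 2 ways, arrange the remaining 7 in 7! = 5040 ways: 2·5040 = 10080.
Probability = 10080/362880 = 1/36.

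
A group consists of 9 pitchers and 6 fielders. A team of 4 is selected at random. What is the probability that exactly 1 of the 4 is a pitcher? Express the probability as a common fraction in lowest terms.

12/91

There are C(15,4) = 1365 ways to choose 4 from 15.
Selections with exactly 1 pitcher: choose 1 of the 9 pitchers and 3 of the 6 fielders, C(9,1)·C(6,3) = 9·20 = 180.
Probability = 180/1365 = 12/91.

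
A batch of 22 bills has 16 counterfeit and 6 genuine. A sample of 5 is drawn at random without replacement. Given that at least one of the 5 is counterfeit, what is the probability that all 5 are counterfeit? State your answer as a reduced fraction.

Work in counts. Selections with at least one counterfeit: C(22,5) − C(6,5) = 26334 − 6 = 26328.
Of those, selections where all 5 are counterfeit: C(16,5) = 4368.
Conditional probability = 4368/26328 = 182/1097.

182/1097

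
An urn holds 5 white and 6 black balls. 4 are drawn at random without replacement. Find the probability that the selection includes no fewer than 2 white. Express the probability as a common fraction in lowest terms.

43/66

Total selections: C(11,4) = 330.
Count the complement (fewer than 2 white): C(5,0)·C(6,4) + C(5,1)·C(6,3) = 15 + 100 = 115.
Probability = 1 − 115/330 = 215/330 = 43/66.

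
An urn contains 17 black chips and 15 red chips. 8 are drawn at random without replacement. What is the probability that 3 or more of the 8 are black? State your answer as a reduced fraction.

74783/80910

There are C(32,8) = 10518300 ways to choose the 8.
Count the complement (fewer than 3 black): C(17,0)·C(15,8) + C(17,1)·C(15,7) + C(17,2)·C(15,6) = 6435 + 109395 + 680680 = 796510.
Probability = 1 − 796510/10518300 = 9721790/10518300 = 74783/80910.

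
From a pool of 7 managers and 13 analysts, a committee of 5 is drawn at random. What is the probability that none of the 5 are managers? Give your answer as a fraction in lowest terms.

429/5168

There are C(20,5) = 15504 possible selections.
Selections with no managers (all analysts): C(13,5) = 1287.
Probability = 1287/15504 = 429/5168.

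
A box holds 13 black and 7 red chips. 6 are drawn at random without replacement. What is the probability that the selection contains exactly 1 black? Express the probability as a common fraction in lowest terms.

91/12920

There are C(20,6) = 38760 ways to choose 6 from 20.
Selections with exactly 1 black: choose 1 of the 13 black and 5 of the 7 red, C(13,1)·C(7,5) = 13·21 = 273.
Probability = 273/38760 = 91/12920.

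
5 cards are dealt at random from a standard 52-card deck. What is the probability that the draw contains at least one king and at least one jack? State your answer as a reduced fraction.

There are C(52,5) = 2598960 possible draws.
By inclusion-exclusion on the complements, draws missing all kings or all jacks: C(48,5) + C(48,5) − C(44,5) = 1712304 + 1712304 − 1086008 = 2338600.
So draws with at least one of each: 2598960 − 2338600 = 260360, probability 260360/2598960 = 6509/64974.

6509/64974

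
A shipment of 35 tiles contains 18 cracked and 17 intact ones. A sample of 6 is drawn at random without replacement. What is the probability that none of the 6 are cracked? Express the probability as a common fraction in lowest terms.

13/1705

There are C(35,6) = 1623160 possible selections.
Selections with no cracked (all intact): C(17,6) = 12376.
Probability = 12376/1623160 = 13/1705.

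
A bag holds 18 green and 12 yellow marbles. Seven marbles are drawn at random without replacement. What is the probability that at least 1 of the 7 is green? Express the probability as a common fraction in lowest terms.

There are C(30,7) = 2035800 ways to choose the 7.
The complement is all 7 are yellow: C(12,7) = 792.
Probability = 1 − 792/2035800 = 2035008/2035800 = 28264/28275.

28264/28275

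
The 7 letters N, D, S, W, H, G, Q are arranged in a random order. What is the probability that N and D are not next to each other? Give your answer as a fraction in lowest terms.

5/7

There are 7! = 5040 arrangements.
Arrangements with N and D adjacent: 2·6! = 1440.
So not adjacent: 5040 − 1440 = 3600, probability 3600/5040 = 5/7.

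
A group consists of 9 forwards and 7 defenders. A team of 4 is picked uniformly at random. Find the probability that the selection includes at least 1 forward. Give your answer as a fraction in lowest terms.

Total selections: C(16,4) = 1820.
The complement is all 4 are defenders: C(7,4) = 35.
Probability = 1 − 35/1820 = 1785/1820 = 51/52.

51/52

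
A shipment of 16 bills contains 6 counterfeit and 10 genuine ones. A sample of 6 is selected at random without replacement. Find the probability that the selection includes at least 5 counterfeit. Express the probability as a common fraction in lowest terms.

61/8008

There are C(16,6) = 8008 ways to choose the 6.
Favorable selections (at least 5 counterfeit): C(6,5)·C(10,1) + C(6,6)·C(10,0) = 60 + 1 = 61.
Probability = 61/8008.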